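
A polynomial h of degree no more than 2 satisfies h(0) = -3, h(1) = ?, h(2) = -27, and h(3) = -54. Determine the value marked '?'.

-10

On equispaced nodes a degree-2 polynomial has vanishing third forward difference, so
  - h(0) + 3·h(1) - 3·h(2) + h(3) = 0.
Substituting the known values and solving for h(1):
  3·h(1) = -30
  h(1) = -10.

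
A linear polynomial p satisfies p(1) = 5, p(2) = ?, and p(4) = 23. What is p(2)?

11

The 2 known points determine the degree-1 polynomial uniquely.
Write p(n) = an + b. Substituting each data point gives a linear system:
  a + b = 5
  4a + b = 23
Solving the system yields a = 6, b = -1.
So p(n) = 6n - 1.
Then p(2) = 11.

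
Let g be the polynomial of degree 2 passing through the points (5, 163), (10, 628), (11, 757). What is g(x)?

g(x) = 6x^2 + 3x - 2

Using the Lagrange interpolation formula with nodes 5, 10, 11:
  L_0(x) = (x - 10)(x - 11) / 30
  L_1(x) = (x - 5)(x - 11) / -5
  L_2(x) = (x - 5)(x - 10) / 6
Then g(x) = 163·L_0(x) + 628·L_1(x) + 757·L_2(x).
Expanding and collecting terms gives g(x) = 6x^2 + 3x - 2.
Check: g(5) = 163. ✓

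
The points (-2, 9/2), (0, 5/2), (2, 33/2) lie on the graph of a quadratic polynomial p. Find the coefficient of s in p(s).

3

Write p(s) = as^2 + bs + c. Substituting each data point gives a linear system:
  4a - 2b + c = 9/2
  c = 5/2
  4a + 2b + c = 33/2
Solving the system yields a = 2, b = 3, c = 5/2.
So p(s) = 2s^2 + 3s + 5/2.
The coefficient of s is 3.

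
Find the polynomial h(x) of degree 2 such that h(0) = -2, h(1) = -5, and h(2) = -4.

Using the Lagrange interpolation formula with nodes 0, 1, 2:
  L_0(x) = (x - 1)(x - 2) / 2
  L_1(x) = x(x - 2) / -1
  L_2(x) = x(x - 1) / 2
Then h(x) = -2·L_0(x) - 5·L_1(x) - 4·L_2(x).
Expanding and collecting terms gives h(x) = 2x^2 - 5x - 2.
Check: h(2) = -4. ✓

h(x) = 2x^2 - 5x - 2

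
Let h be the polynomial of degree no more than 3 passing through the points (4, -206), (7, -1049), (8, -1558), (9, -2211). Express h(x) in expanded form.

h(x) = -3x^3 - 2x - 6

Write h(x) = ax^3 + bx^2 + cx + d. Substituting each data point gives a linear system:
  64a + 16b + 4c + d = -206
  343a + 49b + 7c + d = -1049
  512a + 64b + 8c + d = -1558
  729a + 81b + 9c + d = -2211
Solving the system yields a = -3, b = 0, c = -2, d = -6.
So h(x) = -3x^3 - 2x - 6.
Check: h(7) = -1049. ✓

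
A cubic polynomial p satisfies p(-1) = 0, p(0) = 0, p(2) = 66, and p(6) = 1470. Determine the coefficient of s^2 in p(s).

Write p(s) = as^3 + bs^2 + cs + d. Substituting each data point gives a linear system:
  -a + b - c + d = 0
  d = 0
  8a + 4b + 2c + d = 66
  216a + 36b + 6c + d = 1470
Solving the system yields a = 6, b = 5, c = -1, d = 0.
So p(s) = 6s^3 + 5s^2 - s.
The coefficient of s^2 is 5.

5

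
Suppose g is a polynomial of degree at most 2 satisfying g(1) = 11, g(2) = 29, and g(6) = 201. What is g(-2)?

Write g(u) = au^2 + bu + c. Substituting each data point gives a linear system:
  a + b + c = 11
  4a + 2b + c = 29
  36a + 6b + c = 201
Solving the system yields a = 5, b = 3, c = 3.
So g(u) = 5u² + 3u + 3.
Then g(-2) = 17.

17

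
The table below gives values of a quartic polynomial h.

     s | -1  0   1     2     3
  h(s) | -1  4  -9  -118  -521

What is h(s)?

h(s) = -5s^4 - 3s^3 - 4s^2 - s + 4

Write h(s) = as^4 + bs^3 + cs^2 + ds + e. Substituting each data point gives a linear system:
  a - b + c - d + e = -1
  e = 4
  a + b + c + d + e = -9
  16a + 8b + 4c + 2d + e = -118
  81a + 27b + 9c + 3d + e = -521
Solving the system yields a = -5, b = -3, c = -4, d = -1, e = 4.
So h(s) = -5s⁴ - 3s³ - 4s² - s + 4.
Check: h(-1) = -1. ✓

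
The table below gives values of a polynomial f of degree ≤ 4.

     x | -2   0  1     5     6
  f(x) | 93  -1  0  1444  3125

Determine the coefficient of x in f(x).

Write f(x) = ax^4 + bx^3 + cx^2 + dx + e. Substituting each data point gives a linear system:
  16a - 8b + 4c - 2d + e = 93
  e = -1
  a + b + c + d + e = 0
  625a + 125b + 25c + 5d + e = 1444
  1296a + 216b + 36c + 6d + e = 3125
Solving the system yields a = 3, b = -4, c = 3, d = -1, e = -1.
So f(x) = 3x⁴ - 4x³ + 3x² - x - 1.
The coefficient of x is -1.

-1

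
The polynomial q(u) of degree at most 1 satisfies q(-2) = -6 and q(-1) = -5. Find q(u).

Write q(u) = au + b. Substituting each data point gives a linear system:
  -2a + b = -6
  -a + b = -5
Solving the system yields a = 1, b = -4.
So q(u) = u - 4.
Check: q(-2) = -6. ✓

q(u) = u - 4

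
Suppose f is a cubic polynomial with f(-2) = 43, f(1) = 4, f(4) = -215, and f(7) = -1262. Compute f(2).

Forward differences of the values at t = -2, 1, 4, 7:
  f  : 43  4  -215  -1262
  Δ  : -39  -219  -1047
  Δ^2: -180  -828
  Δ^3: -648
The third differences are constant, confirming degree 3.
Interpolating (Newton forward form) and evaluating at t = 2 gives f(2) = -17.

-17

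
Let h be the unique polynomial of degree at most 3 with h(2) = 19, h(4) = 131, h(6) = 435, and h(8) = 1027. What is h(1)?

Using the Lagrange interpolation formula with nodes 2, 4, 6, 8:
  L_0(s) = (s - 4)(s - 6)(s - 8) / -48
  L_1(s) = (s - 2)(s - 6)(s - 8) / 16
  L_2(s) = (s - 2)(s - 4)(s - 8) / -16
  L_3(s) = (s - 2)(s - 4)(s - 6) / 48
Then h(s) = 19·L_0(s) + 131·L_1(s) + 435·L_2(s) + 1027·L_3(s).
Expanding and collecting terms gives h(s) = 2s³ + 3.
Evaluating at s = 1: h(1) = 5.

5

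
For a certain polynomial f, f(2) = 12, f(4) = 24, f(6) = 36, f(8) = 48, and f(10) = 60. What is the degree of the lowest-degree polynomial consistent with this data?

Forward differences of the values at t = 2, 4, 6, 8, 10:
  f  : 12  24  36  48  60
  Δ  : 12  12  12  12
  Δ^2: 0  0  0
  Δ^3: 0  0
  Δ^4: 0
The first differences are constant (12) and nonzero, while all higher differences vanish, so the minimal degree is 1.

1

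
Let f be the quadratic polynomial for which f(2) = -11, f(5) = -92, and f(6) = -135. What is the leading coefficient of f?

-4

Write f(t) = at^2 + bt + c. Substituting each data point gives a linear system:
  4a + 2b + c = -11
  25a + 5b + c = -92
  36a + 6b + c = -135
Solving the system yields a = -4, b = 1, c = 3.
So f(t) = -4t^2 + t + 3.
The leading coefficient is -4.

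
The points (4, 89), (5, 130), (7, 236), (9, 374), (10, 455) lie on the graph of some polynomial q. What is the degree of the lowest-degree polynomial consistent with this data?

Divided differences on the nodes 4, 5, 7, 9, 10:
  order 0: 89  130  236  374  455
  order 1: 41  53  69  81
  order 2: 4  4  4
  order 3: 0  0
  order 4: 0
The order-2 divided differences are all 4 (nonzero) and every higher order vanishes, so the data lies on a polynomial of degree exactly 2.

2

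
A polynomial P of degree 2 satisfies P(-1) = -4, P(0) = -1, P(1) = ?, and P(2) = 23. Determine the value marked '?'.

The 3 known points determine the degree-2 polynomial uniquely.
Write P(n) = an^2 + bn + c. Substituting each data point gives a linear system:
  a - b + c = -4
  c = -1
  4a + 2b + c = 23
Solving the system yields a = 3, b = 6, c = -1.
So P(n) = 3n^2 + 6n - 1.
Then P(1) = 8.

8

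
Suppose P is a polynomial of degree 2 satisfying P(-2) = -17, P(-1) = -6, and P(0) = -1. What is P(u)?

P(u) = -3u^2 + 2u - 1

Write P(u) = au^2 + bu + c. Substituting each data point gives a linear system:
  4a - 2b + c = -17
  a - b + c = -6
  c = -1
Solving the system yields a = -3, b = 2, c = -1.
So P(u) = -3u^2 + 2u - 1.
Check: P(-2) = -17. ✓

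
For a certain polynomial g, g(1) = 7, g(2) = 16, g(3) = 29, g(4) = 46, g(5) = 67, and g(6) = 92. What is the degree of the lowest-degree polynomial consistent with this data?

2

Forward differences of the values at n = 1, 2, 3, 4, 5, 6:
  g  : 7  16  29  46  67  92
  Δ  : 9  13  17  21  25
  Δ^2: 4  4  4  4
  Δ^3: 0  0  0
  Δ^4: 0  0
  Δ^5: 0
The second differences are constant (4) and nonzero, while all higher differences vanish, so the minimal degree is 2.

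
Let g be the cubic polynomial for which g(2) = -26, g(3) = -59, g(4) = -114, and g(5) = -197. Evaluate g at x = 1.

-9

Forward differences of the values at x = 2, 3, 4, 5:
  g  : -26  -59  -114  -197
  Δ  : -33  -55  -83
  Δ^2: -22  -28
  Δ^3: -6
The third differences are constant, confirming degree 3.
Interpolating (Newton forward form) and evaluating at x = 1 gives g(1) = -9.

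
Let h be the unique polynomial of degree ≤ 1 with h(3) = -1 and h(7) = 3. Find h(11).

Using the Lagrange interpolation formula with nodes 3, 7:
  L_0(n) = (n - 7) / -4
  L_1(n) = (n - 3) / 4
Then h(n) = -1·L_0(n) + 3·L_1(n).
Expanding and collecting terms gives h(n) = n - 4.
Evaluating at n = 11: h(11) = 7.

7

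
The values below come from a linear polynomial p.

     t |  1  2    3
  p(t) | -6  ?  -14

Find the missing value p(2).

On equispaced nodes a degree-1 polynomial has vanishing second forward difference, so
  p(1) - 2·p(2) + p(3) = 0.
Substituting the known values and solving for p(2):
  -2·p(2) = 20
  p(2) = -10.

-10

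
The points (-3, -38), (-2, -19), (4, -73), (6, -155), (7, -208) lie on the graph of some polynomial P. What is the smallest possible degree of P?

Divided differences on the nodes -3, -2, 4, 6, 7:
  order 0: -38  -19  -73  -155  -208
  order 1: 19  -9  -41  -53
  order 2: -4  -4  -4
  order 3: 0  0
  order 4: 0
The order-2 divided differences are all -4 (nonzero) and every higher order vanishes, so the data lies on a polynomial of degree exactly 2.

2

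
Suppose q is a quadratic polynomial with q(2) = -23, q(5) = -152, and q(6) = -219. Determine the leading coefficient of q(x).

-6

Write q(x) = ax^2 + bx + c. Substituting each data point gives a linear system:
  4a + 2b + c = -23
  25a + 5b + c = -152
  36a + 6b + c = -219
Solving the system yields a = -6, b = -1, c = 3.
So q(x) = -6x² - x + 3.
The leading coefficient is -6.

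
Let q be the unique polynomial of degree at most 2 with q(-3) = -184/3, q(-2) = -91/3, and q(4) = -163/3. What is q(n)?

Write q(n) = an^2 + bn + c. Substituting each data point gives a linear system:
  9a - 3b + c = -184/3
  4a - 2b + c = -91/3
  16a + 4b + c = -163/3
Solving the system yields a = -5, b = 6, c = 5/3.
So q(n) = -5n² + 6n + 5/3.
Check: q(-3) = -184/3. ✓

q(n) = -5n^2 + 6n + 5/3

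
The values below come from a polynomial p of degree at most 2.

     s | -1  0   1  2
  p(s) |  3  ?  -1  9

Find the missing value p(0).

The 3 known points determine the degree-2 polynomial uniquely.
Write p(s) = as^2 + bs + c. Substituting each data point gives a linear system:
  a - b + c = 3
  a + b + c = -1
  4a + 2b + c = 9
Solving the system yields a = 4, b = -2, c = -3.
So p(s) = 4s^2 - 2s - 3.
Then p(0) = -3.

-3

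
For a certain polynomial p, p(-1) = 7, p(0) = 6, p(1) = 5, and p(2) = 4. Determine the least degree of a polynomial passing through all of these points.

1

Forward differences of the values at u = -1, 0, 1, 2:
  p  : 7  6  5  4
  Δ  : -1  -1  -1
  Δ^2: 0  0
  Δ^3: 0
The first differences are constant (-1) and nonzero, while all higher differences vanish, so the minimal degree is 1.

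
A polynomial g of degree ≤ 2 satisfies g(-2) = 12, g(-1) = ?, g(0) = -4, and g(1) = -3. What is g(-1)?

On equispaced nodes a degree-2 polynomial has vanishing third forward difference, so
  - g(-2) + 3·g(-1) - 3·g(0) + g(1) = 0.
Substituting the known values and solving for g(-1):
  3·g(-1) = 3
  g(-1) = 1.

1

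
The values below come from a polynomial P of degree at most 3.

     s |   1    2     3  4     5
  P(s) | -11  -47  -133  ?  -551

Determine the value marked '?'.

-293

On equispaced nodes a degree-3 polynomial has vanishing fourth forward difference, so
  P(1) - 4·P(2) + 6·P(3) - 4·P(4) + P(5) = 0.
Substituting the known values and solving for P(4):
  -4·P(4) = 1172
  P(4) = -293.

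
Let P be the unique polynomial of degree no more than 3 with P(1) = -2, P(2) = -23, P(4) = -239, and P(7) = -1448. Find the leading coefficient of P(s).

-5

Write P(s) = as^3 + bs^2 + cs + d. Substituting each data point gives a linear system:
  a + b + c + d = -2
  8a + 4b + 2c + d = -23
  64a + 16b + 4c + d = -239
  343a + 49b + 7c + d = -1448
Solving the system yields a = -5, b = 6, c = -4, d = 1.
So P(s) = -5s^3 + 6s^2 - 4s + 1.
The leading coefficient is -5.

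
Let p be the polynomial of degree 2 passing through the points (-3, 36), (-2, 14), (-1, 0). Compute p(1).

Write p(n) = an^2 + bn + c. Substituting each data point gives a linear system:
  9a - 3b + c = 36
  4a - 2b + c = 14
  a - b + c = 0
Solving the system yields a = 4, b = -2, c = -6.
So p(n) = 4n² - 2n - 6.
Then p(1) = -4.

-4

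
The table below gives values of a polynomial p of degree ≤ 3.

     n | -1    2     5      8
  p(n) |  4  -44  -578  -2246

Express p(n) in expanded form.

Write p(n) = an^3 + bn^2 + cn + d. Substituting each data point gives a linear system:
  -a + b - c + d = 4
  8a + 4b + 2c + d = -44
  125a + 25b + 5c + d = -578
  512a + 64b + 8c + d = -2246
Solving the system yields a = -4, b = -3, c = -1, d = 2.
So p(n) = -4n^3 - 3n^2 - n + 2.
Check: p(2) = -44. ✓

p(n) = -4n^3 - 3n^2 - n + 2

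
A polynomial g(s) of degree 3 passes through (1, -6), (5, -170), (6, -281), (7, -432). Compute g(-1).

Write g(s) = as^3 + bs^2 + cs + d. Substituting each data point gives a linear system:
  a + b + c + d = -6
  125a + 25b + 5c + d = -170
  216a + 36b + 6c + d = -281
  343a + 49b + 7c + d = -432
Solving the system yields a = -1, b = -2, c = 2, d = -5.
So g(s) = -s^3 - 2s^2 + 2s - 5.
Then g(-1) = -8.

-8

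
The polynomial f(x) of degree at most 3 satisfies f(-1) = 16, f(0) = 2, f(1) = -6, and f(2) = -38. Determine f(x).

f(x) = -5x^3 + 3x^2 - 6x + 2

Write f(x) = ax^3 + bx^2 + cx + d. Substituting each data point gives a linear system:
  -a + b - c + d = 16
  d = 2
  a + b + c + d = -6
  8a + 4b + 2c + d = -38
Solving the system yields a = -5, b = 3, c = -6, d = 2.
So f(x) = -5x^3 + 3x^2 - 6x + 2.
Check: f(-1) = 16. ✓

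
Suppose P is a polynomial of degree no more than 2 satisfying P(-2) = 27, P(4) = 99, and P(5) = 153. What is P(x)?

Using the Lagrange interpolation formula with nodes -2, 4, 5:
  L_0(x) = (x - 4)(x - 5) / 42
  L_1(x) = (x + 2)(x - 5) / -6
  L_2(x) = (x + 2)(x - 4) / 7
Then P(x) = 27·L_0(x) + 99·L_1(x) + 153·L_2(x).
Expanding and collecting terms gives P(x) = 6x^2 + 3.
Check: P(5) = 153. ✓

P(x) = 6x^2 + 3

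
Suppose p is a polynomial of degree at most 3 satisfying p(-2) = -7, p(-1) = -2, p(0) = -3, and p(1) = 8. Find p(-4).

Forward differences of the values at u = -2, -1, 0, 1:
  p  : -7  -2  -3  8
  Δ  : 5  -1  11
  Δ^2: -6  12
  Δ^3: 18
The third differences are constant, confirming degree 3.
Interpolating (Newton forward form) and evaluating at u = -4 gives p(-4) = -107.

-107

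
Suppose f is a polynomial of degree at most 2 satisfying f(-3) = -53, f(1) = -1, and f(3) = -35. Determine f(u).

Write f(u) = au^2 + bu + c. Substituting each data point gives a linear system:
  9a - 3b + c = -53
  a + b + c = -1
  9a + 3b + c = -35
Solving the system yields a = -5, b = 3, c = 1.
So f(u) = -5u^2 + 3u + 1.
Check: f(1) = -1. ✓

f(u) = -5u^2 + 3u + 1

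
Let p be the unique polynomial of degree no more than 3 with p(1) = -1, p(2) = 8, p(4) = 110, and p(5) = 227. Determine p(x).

Write p(x) = ax^3 + bx^2 + cx + d. Substituting each data point gives a linear system:
  a + b + c + d = -1
  8a + 4b + 2c + d = 8
  64a + 16b + 4c + d = 110
  125a + 25b + 5c + d = 227
Solving the system yields a = 2, b = 0, c = -5, d = 2.
So p(x) = 2x^3 - 5x + 2.
Check: p(1) = -1. ✓

p(x) = 2x^3 - 5x + 2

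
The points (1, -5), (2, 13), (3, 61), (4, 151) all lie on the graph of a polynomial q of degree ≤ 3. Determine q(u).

q(u) = 2u^3 + 3u^2 - 5u - 5

Using the Lagrange interpolation formula with nodes 1, 2, 3, 4:
  L_0(u) = (u - 2)(u - 3)(u - 4) / -6
  L_1(u) = (u - 1)(u - 3)(u - 4) / 2
  L_2(u) = (u - 1)(u - 2)(u - 4) / -2
  L_3(u) = (u - 1)(u - 2)(u - 3) / 6
Then q(u) = -5·L_0(u) + 13·L_1(u) + 61·L_2(u) + 151·L_3(u).
Expanding and collecting terms gives q(u) = 2u^3 + 3u^2 - 5u - 5.
Check: q(4) = 151. ✓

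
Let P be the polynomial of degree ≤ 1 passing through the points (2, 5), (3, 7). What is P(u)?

P(u) = 2u + 1

Write P(u) = au + b. Substituting each data point gives a linear system:
  2a + b = 5
  3a + b = 7
Solving the system yields a = 2, b = 1.
So P(u) = 2u + 1.
Check: P(2) = 5. ✓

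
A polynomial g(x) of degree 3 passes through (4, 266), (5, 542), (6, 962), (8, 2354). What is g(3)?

Write g(x) = ax^3 + bx^2 + cx + d. Substituting each data point gives a linear system:
  64a + 16b + 4c + d = 266
  125a + 25b + 5c + d = 542
  216a + 36b + 6c + d = 962
  512a + 64b + 8c + d = 2354
Solving the system yields a = 5, b = -3, c = -2, d = 2.
So g(x) = 5x^3 - 3x^2 - 2x + 2.
Then g(3) = 104.

104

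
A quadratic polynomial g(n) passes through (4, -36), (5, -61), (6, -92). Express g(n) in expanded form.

Write g(n) = an^2 + bn + c. Substituting each data point gives a linear system:
  16a + 4b + c = -36
  25a + 5b + c = -61
  36a + 6b + c = -92
Solving the system yields a = -3, b = 2, c = 4.
So g(n) = -3n^2 + 2n + 4.
Check: g(6) = -92. ✓

g(n) = -3n^2 + 2n + 4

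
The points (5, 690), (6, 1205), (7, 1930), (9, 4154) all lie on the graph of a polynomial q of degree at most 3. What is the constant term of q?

5

Write q(x) = ax^3 + bx^2 + cx + d. Substituting each data point gives a linear system:
  125a + 25b + 5c + d = 690
  216a + 36b + 6c + d = 1205
  343a + 49b + 7c + d = 1930
  729a + 81b + 9c + d = 4154
Solving the system yields a = 6, b = -3, c = 2, d = 5.
So q(x) = 6x^3 - 3x^2 + 2x + 5.
The constant term is 5.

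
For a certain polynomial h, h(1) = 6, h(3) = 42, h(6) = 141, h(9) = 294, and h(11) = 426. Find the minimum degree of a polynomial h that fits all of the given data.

2

Divided differences on the nodes 1, 3, 6, 9, 11:
  order 0: 6  42  141  294  426
  order 1: 18  33  51  66
  order 2: 3  3  3
  order 3: 0  0
  order 4: 0
The order-2 divided differences are all 3 (nonzero) and every higher order vanishes, so the data lies on a polynomial of degree exactly 2.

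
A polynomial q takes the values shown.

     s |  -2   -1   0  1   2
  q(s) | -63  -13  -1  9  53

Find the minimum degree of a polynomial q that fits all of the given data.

3

Forward differences of the values at s = -2, -1, 0, 1, 2:
  q  : -63  -13  -1  9  53
  Δ  : 50  12  10  44
  Δ^2: -38  -2  34
  Δ^3: 36  36
  Δ^4: 0
The third differences are constant (36) and nonzero, while all higher differences vanish, so the minimal degree is 3.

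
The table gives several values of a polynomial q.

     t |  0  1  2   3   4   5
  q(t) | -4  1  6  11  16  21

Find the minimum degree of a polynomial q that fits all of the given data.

1

Forward differences of the values at t = 0, 1, 2, 3, 4, 5:
  q  : -4  1  6  11  16  21
  Δ  : 5  5  5  5  5
  Δ^2: 0  0  0  0
  Δ^3: 0  0  0
  Δ^4: 0  0
  Δ^5: 0
The first differences are constant (5) and nonzero, while all higher differences vanish, so the minimal degree is 1.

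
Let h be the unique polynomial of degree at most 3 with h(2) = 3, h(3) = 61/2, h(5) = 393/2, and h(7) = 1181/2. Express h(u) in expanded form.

h(u) = 2u^3 - (3/2)u^2 - 3u - 1

Write h(u) = au^3 + bu^2 + cu + d. Substituting each data point gives a linear system:
  8a + 4b + 2c + d = 3
  27a + 9b + 3c + d = 61/2
  125a + 25b + 5c + d = 393/2
  343a + 49b + 7c + d = 1181/2
Solving the system yields a = 2, b = -3/2, c = -3, d = -1.
So h(u) = 2u^3 - (3/2)u^2 - 3u - 1.
Check: h(2) = 3. ✓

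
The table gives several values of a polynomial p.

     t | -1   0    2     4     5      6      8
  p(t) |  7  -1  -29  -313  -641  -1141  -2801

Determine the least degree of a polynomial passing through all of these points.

3

Divided differences on the nodes -1, 0, 2, 4, 5, 6, 8:
  order 0: 7  -1  -29  -313  -641  -1141  -2801
  order 1: -8  -14  -142  -328  -500  -830
  order 2: -2  -32  -62  -86  -110
  order 3: -6  -6  -6  -6
  order 4: 0  0  0
  order 5: 0  0
  order 6: 0
The order-3 divided differences are all -6 (nonzero) and every higher order vanishes, so the data lies on a polynomial of degree exactly 3.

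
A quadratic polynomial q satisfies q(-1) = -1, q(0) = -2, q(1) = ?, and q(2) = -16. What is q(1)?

The 3 known points determine the degree-2 polynomial uniquely.
Write q(n) = an^2 + bn + c. Substituting each data point gives a linear system:
  a - b + c = -1
  c = -2
  4a + 2b + c = -16
Solving the system yields a = -2, b = -3, c = -2.
So q(n) = -2n² - 3n - 2.
Then q(1) = -7.

-7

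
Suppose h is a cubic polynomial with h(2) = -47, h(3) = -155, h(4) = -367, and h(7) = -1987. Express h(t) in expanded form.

Write h(t) = at^3 + bt^2 + ct + d. Substituting each data point gives a linear system:
  8a + 4b + 2c + d = -47
  27a + 9b + 3c + d = -155
  64a + 16b + 4c + d = -367
  343a + 49b + 7c + d = -1987
Solving the system yields a = -6, b = 2, c = -4, d = 1.
So h(t) = -6t^3 + 2t^2 - 4t + 1.
Check: h(3) = -155. ✓

h(t) = -6t^3 + 2t^2 - 4t + 1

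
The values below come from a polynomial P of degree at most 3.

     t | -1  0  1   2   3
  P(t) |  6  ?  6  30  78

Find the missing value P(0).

The 4 known points determine the degree-3 polynomial uniquely.
Write P(t) = at^3 + bt^2 + ct + d. Substituting each data point gives a linear system:
  -a + b - c + d = 6
  a + b + c + d = 6
  8a + 4b + 2c + d = 30
  27a + 9b + 3c + d = 78
Solving the system yields a = 1, b = 6, c = -1, d = 0.
So P(t) = t^3 + 6t^2 - t.
Then P(0) = 0.

0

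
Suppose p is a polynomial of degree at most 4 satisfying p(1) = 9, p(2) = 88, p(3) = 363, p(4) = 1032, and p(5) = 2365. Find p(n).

p(n) = 3n^4 + 3n^3 + 5n^2 - 2n

Write p(n) = an^4 + bn^3 + cn^2 + dn + e. Substituting each data point gives a linear system:
  a + b + c + d + e = 9
  16a + 8b + 4c + 2d + e = 88
  81a + 27b + 9c + 3d + e = 363
  256a + 64b + 16c + 4d + e = 1032
  625a + 125b + 25c + 5d + e = 2365
Solving the system yields a = 3, b = 3, c = 5, d = -2, e = 0.
So p(n) = 3n⁴ + 3n³ + 5n² - 2n.
Check: p(3) = 363. ✓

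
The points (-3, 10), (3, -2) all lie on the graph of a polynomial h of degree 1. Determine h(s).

h(s) = -2s + 4

Using the Lagrange interpolation formula with nodes -3, 3:
  L_0(s) = (s - 3) / -6
  L_1(s) = (s + 3) / 6
Then h(s) = 10·L_0(s) - 2·L_1(s).
Expanding and collecting terms gives h(s) = -2s + 4.
Check: h(-3) = 10. ✓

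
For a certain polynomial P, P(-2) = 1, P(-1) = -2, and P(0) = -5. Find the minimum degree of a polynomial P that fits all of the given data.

Forward differences of the values at u = -2, -1, 0:
  P  : 1  -2  -5
  Δ  : -3  -3
  Δ^2: 0
The first differences are constant (-3) and nonzero, while all higher differences vanish, so the minimal degree is 1.

1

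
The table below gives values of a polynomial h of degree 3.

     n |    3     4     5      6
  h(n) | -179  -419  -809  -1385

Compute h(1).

-5

Write h(n) = an^3 + bn^2 + cn + d. Substituting each data point gives a linear system:
  27a + 9b + 3c + d = -179
  64a + 16b + 4c + d = -419
  125a + 25b + 5c + d = -809
  216a + 36b + 6c + d = -1385
Solving the system yields a = -6, b = -3, c = 3, d = 1.
So h(n) = -6n^3 - 3n^2 + 3n + 1.
Then h(1) = -5.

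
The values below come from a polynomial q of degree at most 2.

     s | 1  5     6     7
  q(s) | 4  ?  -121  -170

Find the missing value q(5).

-80

The 3 known points determine the degree-2 polynomial uniquely.
Write q(s) = as^2 + bs + c. Substituting each data point gives a linear system:
  a + b + c = 4
  36a + 6b + c = -121
  49a + 7b + c = -170
Solving the system yields a = -4, b = 3, c = 5.
So q(s) = -4s² + 3s + 5.
Then q(5) = -80.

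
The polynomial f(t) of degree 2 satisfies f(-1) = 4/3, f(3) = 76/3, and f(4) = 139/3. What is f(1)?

4/3

Using the Lagrange interpolation formula with nodes -1, 3, 4:
  L_0(t) = (t - 3)(t - 4) / 20
  L_1(t) = (t + 1)(t - 4) / -4
  L_2(t) = (t + 1)(t - 3) / 5
Then f(t) = 4/3·L_0(t) + 76/3·L_1(t) + 139/3·L_2(t).
Expanding and collecting terms gives f(t) = 3t^2 - 5/3.
Evaluating at t = 1: f(1) = 4/3.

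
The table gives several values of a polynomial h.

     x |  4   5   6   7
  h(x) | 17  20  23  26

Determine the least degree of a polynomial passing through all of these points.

Forward differences of the values at x = 4, 5, 6, 7:
  h  : 17  20  23  26
  Δ  : 3  3  3
  Δ^2: 0  0
  Δ^3: 0
The first differences are constant (3) and nonzero, while all higher differences vanish, so the minimal degree is 1.

1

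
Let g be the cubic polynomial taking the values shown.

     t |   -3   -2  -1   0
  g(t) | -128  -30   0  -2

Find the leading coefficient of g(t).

Write g(t) = at^3 + bt^2 + ct + d. Substituting each data point gives a linear system:
  -27a + 9b - 3c + d = -128
  -8a + 4b - 2c + d = -30
  -a + b - c + d = 0
  d = -2
Solving the system yields a = 6, b = 2, c = -6, d = -2.
So g(t) = 6t^3 + 2t^2 - 6t - 2.
The leading coefficient is 6.

6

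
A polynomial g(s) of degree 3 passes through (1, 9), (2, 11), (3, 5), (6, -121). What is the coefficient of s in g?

Write g(s) = as^3 + bs^2 + cs + d. Substituting each data point gives a linear system:
  a + b + c + d = 9
  8a + 4b + 2c + d = 11
  27a + 9b + 3c + d = 5
  216a + 36b + 6c + d = -121
Solving the system yields a = -1, b = 2, c = 3, d = 5.
So g(s) = -s^3 + 2s^2 + 3s + 5.
The coefficient of s is 3.

3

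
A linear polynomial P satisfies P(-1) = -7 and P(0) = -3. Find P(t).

Write P(t) = at + b. Substituting each data point gives a linear system:
  -a + b = -7
  b = -3
Solving the system yields a = 4, b = -3.
So P(t) = 4t - 3.
Check: P(-1) = -7. ✓

P(t) = 4t - 3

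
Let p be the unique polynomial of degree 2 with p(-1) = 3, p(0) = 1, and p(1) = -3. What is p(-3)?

1

Write p(x) = ax^2 + bx + c. Substituting each data point gives a linear system:
  a - b + c = 3
  c = 1
  a + b + c = -3
Solving the system yields a = -1, b = -3, c = 1.
So p(x) = -x^2 - 3x + 1.
Then p(-3) = 1.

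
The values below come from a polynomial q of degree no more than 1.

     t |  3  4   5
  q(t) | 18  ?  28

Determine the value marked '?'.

On equispaced nodes a degree-1 polynomial has vanishing second forward difference, so
  q(3) - 2·q(4) + q(5) = 0.
Substituting the known values and solving for q(4):
  -2·q(4) = -46
  q(4) = 23.

23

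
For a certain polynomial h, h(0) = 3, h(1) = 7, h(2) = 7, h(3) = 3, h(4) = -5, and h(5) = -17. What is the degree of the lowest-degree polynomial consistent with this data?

2

Forward differences of the values at t = 0, 1, 2, 3, 4, 5:
  h  : 3  7  7  3  -5  -17
  Δ  : 4  0  -4  -8  -12
  Δ^2: -4  -4  -4  -4
  Δ^3: 0  0  0
  Δ^4: 0  0
  Δ^5: 0
The second differences are constant (-4) and nonzero, while all higher differences vanish, so the minimal degree is 2.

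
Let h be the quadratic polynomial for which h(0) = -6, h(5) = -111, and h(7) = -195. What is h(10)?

-366

Write h(u) = au^2 + bu + c. Substituting each data point gives a linear system:
  c = -6
  25a + 5b + c = -111
  49a + 7b + c = -195
Solving the system yields a = -3, b = -6, c = -6.
So h(u) = -3u² - 6u - 6.
Then h(10) = -366.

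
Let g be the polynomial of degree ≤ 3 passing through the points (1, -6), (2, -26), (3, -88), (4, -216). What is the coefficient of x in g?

-1

Write g(x) = ax^3 + bx^2 + cx + d. Substituting each data point gives a linear system:
  a + b + c + d = -6
  8a + 4b + 2c + d = -26
  27a + 9b + 3c + d = -88
  64a + 16b + 4c + d = -216
Solving the system yields a = -4, b = 3, c = -1, d = -4.
So g(x) = -4x³ + 3x² - x - 4.
The coefficient of x is -1.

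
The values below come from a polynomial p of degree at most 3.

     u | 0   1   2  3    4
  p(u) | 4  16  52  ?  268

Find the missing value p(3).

130

On equispaced nodes a degree-3 polynomial has vanishing fourth forward difference, so
  p(0) - 4·p(1) + 6·p(2) - 4·p(3) + p(4) = 0.
Substituting the known values and solving for p(3):
  -4·p(3) = -520
  p(3) = 130.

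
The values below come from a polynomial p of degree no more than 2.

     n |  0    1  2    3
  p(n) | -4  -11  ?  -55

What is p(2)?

On equispaced nodes a degree-2 polynomial has vanishing third forward difference, so
  - p(0) + 3·p(1) - 3·p(2) + p(3) = 0.
Substituting the known values and solving for p(2):
  -3·p(2) = 84
  p(2) = -28.

-28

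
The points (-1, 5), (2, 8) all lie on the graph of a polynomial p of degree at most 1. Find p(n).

Using the Lagrange interpolation formula with nodes -1, 2:
  L_0(n) = (n - 2) / -3
  L_1(n) = (n + 1) / 3
Then p(n) = 5·L_0(n) + 8·L_1(n).
Expanding and collecting terms gives p(n) = n + 6.
Check: p(2) = 8. ✓

p(n) = n + 6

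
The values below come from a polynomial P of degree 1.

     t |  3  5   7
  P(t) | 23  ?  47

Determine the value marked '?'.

The 2 known points determine the degree-1 polynomial uniquely.
Write P(t) = at + b. Substituting each data point gives a linear system:
  3a + b = 23
  7a + b = 47
Solving the system yields a = 6, b = 5.
So P(t) = 6t + 5.
Then P(5) = 35.

35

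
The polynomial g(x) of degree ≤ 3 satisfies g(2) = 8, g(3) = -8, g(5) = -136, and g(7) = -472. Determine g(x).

g(x) = -2x^3 + 4x^2 + 2x + 4

Using the Lagrange interpolation formula with nodes 2, 3, 5, 7:
  L_0(x) = (x - 3)(x - 5)(x - 7) / -15
  L_1(x) = (x - 2)(x - 5)(x - 7) / 8
  L_2(x) = (x - 2)(x - 3)(x - 7) / -12
  L_3(x) = (x - 2)(x - 3)(x - 5) / 40
Then g(x) = 8·L_0(x) - 8·L_1(x) - 136·L_2(x) - 472·L_3(x).
Expanding and collecting terms gives g(x) = -2x^3 + 4x^2 + 2x + 4.
Check: g(3) = -8. ✓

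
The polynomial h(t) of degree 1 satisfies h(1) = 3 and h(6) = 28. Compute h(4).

Using the Lagrange interpolation formula with nodes 1, 6:
  L_0(t) = (t - 6) / -5
  L_1(t) = (t - 1) / 5
Then h(t) = 3·L_0(t) + 28·L_1(t).
Expanding and collecting terms gives h(t) = 5t - 2.
Evaluating at t = 4: h(4) = 18.

18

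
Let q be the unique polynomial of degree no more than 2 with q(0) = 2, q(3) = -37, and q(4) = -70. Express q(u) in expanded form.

q(u) = -5u^2 + 2u + 2

Write q(u) = au^2 + bu + c. Substituting each data point gives a linear system:
  c = 2
  9a + 3b + c = -37
  16a + 4b + c = -70
Solving the system yields a = -5, b = 2, c = 2.
So q(u) = -5u^2 + 2u + 2.
Check: q(0) = 2. ✓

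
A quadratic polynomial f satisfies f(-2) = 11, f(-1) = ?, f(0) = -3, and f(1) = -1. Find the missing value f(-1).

The 3 known points determine the degree-2 polynomial uniquely.
Write f(t) = at^2 + bt + c. Substituting each data point gives a linear system:
  4a - 2b + c = 11
  c = -3
  a + b + c = -1
Solving the system yields a = 3, b = -1, c = -3.
So f(t) = 3t^2 - t - 3.
Then f(-1) = 1.

1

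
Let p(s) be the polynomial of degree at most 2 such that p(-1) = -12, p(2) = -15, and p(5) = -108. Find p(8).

-291

Forward differences of the values at s = -1, 2, 5:
  p  : -12  -15  -108
  Δ  : -3  -93
  Δ^2: -90
The second differences are constant, confirming degree 2.
Interpolating (Newton forward form) and evaluating at s = 8 gives p(8) = -291.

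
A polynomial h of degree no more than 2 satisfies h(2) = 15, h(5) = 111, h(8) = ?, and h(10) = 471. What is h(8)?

297

The 3 known points determine the degree-2 polynomial uniquely.
Write h(s) = as^2 + bs + c. Substituting each data point gives a linear system:
  4a + 2b + c = 15
  25a + 5b + c = 111
  100a + 10b + c = 471
Solving the system yields a = 5, b = -3, c = 1.
So h(s) = 5s^2 - 3s + 1.
Then h(8) = 297.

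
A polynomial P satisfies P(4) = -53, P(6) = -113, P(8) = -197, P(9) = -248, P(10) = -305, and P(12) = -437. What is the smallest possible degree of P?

2

Divided differences on the nodes 4, 6, 8, 9, 10, 12:
  order 0: -53  -113  -197  -248  -305  -437
  order 1: -30  -42  -51  -57  -66
  order 2: -3  -3  -3  -3
  order 3: 0  0  0
  order 4: 0  0
  order 5: 0
The order-2 divided differences are all -3 (nonzero) and every higher order vanishes, so the data lies on a polynomial of degree exactly 2.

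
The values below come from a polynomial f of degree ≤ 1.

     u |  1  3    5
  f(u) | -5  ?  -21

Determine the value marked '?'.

The 2 known points determine the degree-1 polynomial uniquely.
Write f(u) = au + b. Substituting each data point gives a linear system:
  a + b = -5
  5a + b = -21
Solving the system yields a = -4, b = -1.
So f(u) = -4u - 1.
Then f(3) = -13.

-13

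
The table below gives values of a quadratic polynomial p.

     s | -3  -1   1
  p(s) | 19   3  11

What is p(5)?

99

Using the Lagrange interpolation formula with nodes -3, -1, 1:
  L_0(s) = (s + 1)(s - 1) / 8
  L_1(s) = (s + 3)(s - 1) / -4
  L_2(s) = (s + 3)(s + 1) / 8
Then p(s) = 19·L_0(s) + 3·L_1(s) + 11·L_2(s).
Expanding and collecting terms gives p(s) = 3s^2 + 4s + 4.
Evaluating at s = 5: p(5) = 99.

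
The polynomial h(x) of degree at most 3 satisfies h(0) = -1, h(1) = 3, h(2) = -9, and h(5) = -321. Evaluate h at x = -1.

-3

Using the Lagrange interpolation formula with nodes 0, 1, 2, 5:
  L_0(x) = (x - 1)(x - 2)(x - 5) / -10
  L_1(x) = x(x - 2)(x - 5) / 4
  L_2(x) = x(x - 1)(x - 5) / -6
  L_3(x) = x(x - 1)(x - 2) / 60
Then h(x) = -1·L_0(x) + 3·L_1(x) - 9·L_2(x) - 321·L_3(x).
Expanding and collecting terms gives h(x) = -3x^3 + x^2 + 6x - 1.
Evaluating at x = -1: h(-1) = -3.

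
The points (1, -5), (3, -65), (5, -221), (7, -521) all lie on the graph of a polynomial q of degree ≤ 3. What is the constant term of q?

4

Write q(n) = an^3 + bn^2 + cn + d. Substituting each data point gives a linear system:
  a + b + c + d = -5
  27a + 9b + 3c + d = -65
  125a + 25b + 5c + d = -221
  343a + 49b + 7c + d = -521
Solving the system yields a = -1, b = -3, c = -5, d = 4.
So q(n) = -n³ - 3n² - 5n + 4.
The constant term is 4.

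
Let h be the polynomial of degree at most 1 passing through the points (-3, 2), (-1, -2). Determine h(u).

h(u) = -2u - 4

Using the Lagrange interpolation formula with nodes -3, -1:
  L_0(u) = (u + 1) / -2
  L_1(u) = (u + 3) / 2
Then h(u) = 2·L_0(u) - 2·L_1(u).
Expanding and collecting terms gives h(u) = -2u - 4.
Check: h(-1) = -2. ✓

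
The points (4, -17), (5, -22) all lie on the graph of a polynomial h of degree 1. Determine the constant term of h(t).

Write h(t) = at + b. Substituting each data point gives a linear system:
  4a + b = -17
  5a + b = -22
Solving the system yields a = -5, b = 3.
So h(t) = -5t + 3.
The constant term is 3.

3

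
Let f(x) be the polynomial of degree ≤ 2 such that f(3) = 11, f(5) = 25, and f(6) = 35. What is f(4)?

17

Using the Lagrange interpolation formula with nodes 3, 5, 6:
  L_0(x) = (x - 5)(x - 6) / 6
  L_1(x) = (x - 3)(x - 6) / -2
  L_2(x) = (x - 3)(x - 5) / 3
Then f(x) = 11·L_0(x) + 25·L_1(x) + 35·L_2(x).
Expanding and collecting terms gives f(x) = x^2 - x + 5.
Evaluating at x = 4: f(4) = 17.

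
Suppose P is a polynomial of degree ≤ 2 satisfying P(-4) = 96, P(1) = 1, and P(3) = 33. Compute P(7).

Using the Lagrange interpolation formula with nodes -4, 1, 3:
  L_0(t) = (t - 1)(t - 3) / 35
  L_1(t) = (t + 4)(t - 3) / -10
  L_2(t) = (t + 4)(t - 1) / 14
Then P(t) = 96·L_0(t) + 1·L_1(t) + 33·L_2(t).
Expanding and collecting terms gives P(t) = 5t^2 - 4t.
Evaluating at t = 7: P(7) = 217.

217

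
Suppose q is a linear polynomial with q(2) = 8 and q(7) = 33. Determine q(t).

q(t) = 5t - 2

Write q(t) = at + b. Substituting each data point gives a linear system:
  2a + b = 8
  7a + b = 33
Solving the system yields a = 5, b = -2.
So q(t) = 5t - 2.
Check: q(7) = 33. ✓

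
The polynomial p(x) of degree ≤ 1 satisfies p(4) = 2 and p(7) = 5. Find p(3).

1

Write p(x) = ax + b. Substituting each data point gives a linear system:
  4a + b = 2
  7a + b = 5
Solving the system yields a = 1, b = -2.
So p(x) = x - 2.
Then p(3) = 1.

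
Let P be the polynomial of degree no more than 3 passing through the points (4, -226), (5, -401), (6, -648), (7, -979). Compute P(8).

-1406

Using the Lagrange interpolation formula with nodes 4, 5, 6, 7:
  L_0(x) = (x - 5)(x - 6)(x - 7) / -6
  L_1(x) = (x - 4)(x - 6)(x - 7) / 2
  L_2(x) = (x - 4)(x - 5)(x - 7) / -2
  L_3(x) = (x - 4)(x - 5)(x - 6) / 6
Then P(x) = -226·L_0(x) - 401·L_1(x) - 648·L_2(x) - 979·L_3(x).
Expanding and collecting terms gives P(x) = -2x^3 - 6x^2 + x - 6.
Evaluating at x = 8: P(8) = -1406.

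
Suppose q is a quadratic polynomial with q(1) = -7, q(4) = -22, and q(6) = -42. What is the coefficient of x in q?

Write q(x) = ax^2 + bx + c. Substituting each data point gives a linear system:
  a + b + c = -7
  16a + 4b + c = -22
  36a + 6b + c = -42
Solving the system yields a = -1, b = 0, c = -6.
So q(x) = -x^2 - 6.
The coefficient of x is 0.

0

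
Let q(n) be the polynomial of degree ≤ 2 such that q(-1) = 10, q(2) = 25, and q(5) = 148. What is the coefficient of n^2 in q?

6

Write q(n) = an^2 + bn + c. Substituting each data point gives a linear system:
  a - b + c = 10
  4a + 2b + c = 25
  25a + 5b + c = 148
Solving the system yields a = 6, b = -1, c = 3.
So q(n) = 6n² - n + 3.
The leading coefficient is 6.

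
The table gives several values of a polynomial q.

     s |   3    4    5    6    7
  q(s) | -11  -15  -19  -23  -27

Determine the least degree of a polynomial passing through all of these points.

Forward differences of the values at s = 3, 4, 5, 6, 7:
  q  : -11  -15  -19  -23  -27
  Δ  : -4  -4  -4  -4
  Δ^2: 0  0  0
  Δ^3: 0  0
  Δ^4: 0
The first differences are constant (-4) and nonzero, while all higher differences vanish, so the minimal degree is 1.

1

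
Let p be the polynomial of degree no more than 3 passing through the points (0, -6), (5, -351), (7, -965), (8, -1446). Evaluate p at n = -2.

34

Write p(n) = an^3 + bn^2 + cn + d. Substituting each data point gives a linear system:
  d = -6
  125a + 25b + 5c + d = -351
  343a + 49b + 7c + d = -965
  512a + 64b + 8c + d = -1446
Solving the system yields a = -3, b = 2, c = -4, d = -6.
So p(n) = -3n^3 + 2n^2 - 4n - 6.
Then p(-2) = 34.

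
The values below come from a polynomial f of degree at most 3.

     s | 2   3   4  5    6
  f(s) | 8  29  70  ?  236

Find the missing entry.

On equispaced nodes a degree-3 polynomial has vanishing fourth forward difference, so
  f(2) - 4·f(3) + 6·f(4) - 4·f(5) + f(6) = 0.
Substituting the known values and solving for f(5):
  -4·f(5) = -548
  f(5) = 137.

137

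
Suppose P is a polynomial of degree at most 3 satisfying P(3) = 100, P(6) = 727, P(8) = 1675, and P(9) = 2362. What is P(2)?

Using the Lagrange interpolation formula with nodes 3, 6, 8, 9:
  L_0(u) = (u - 6)(u - 8)(u - 9) / -90
  L_1(u) = (u - 3)(u - 8)(u - 9) / 18
  L_2(u) = (u - 3)(u - 6)(u - 9) / -10
  L_3(u) = (u - 3)(u - 6)(u - 8) / 18
Then P(u) = 100·L_0(u) + 727·L_1(u) + 1675·L_2(u) + 2362·L_3(u).
Expanding and collecting terms gives P(u) = 3u^3 + 2u^2 + 2u - 5.
Evaluating at u = 2: P(2) = 31.

31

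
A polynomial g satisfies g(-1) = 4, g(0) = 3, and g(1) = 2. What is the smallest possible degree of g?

1

Forward differences of the values at s = -1, 0, 1:
  g  : 4  3  2
  Δ  : -1  -1
  Δ^2: 0
The first differences are constant (-1) and nonzero, while all higher differences vanish, so the minimal degree is 1.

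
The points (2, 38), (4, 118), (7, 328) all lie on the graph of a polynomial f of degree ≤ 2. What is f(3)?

72

Using the Lagrange interpolation formula with nodes 2, 4, 7:
  L_0(u) = (u - 4)(u - 7) / 10
  L_1(u) = (u - 2)(u - 7) / -6
  L_2(u) = (u - 2)(u - 4) / 15
Then f(u) = 38·L_0(u) + 118·L_1(u) + 328·L_2(u).
Expanding and collecting terms gives f(u) = 6u^2 + 4u + 6.
Evaluating at u = 3: f(3) = 72.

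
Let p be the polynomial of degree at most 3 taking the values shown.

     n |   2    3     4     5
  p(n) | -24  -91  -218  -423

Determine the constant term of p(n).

Write p(n) = an^3 + bn^2 + cn + d. Substituting each data point gives a linear system:
  8a + 4b + 2c + d = -24
  27a + 9b + 3c + d = -91
  64a + 16b + 4c + d = -218
  125a + 25b + 5c + d = -423
Solving the system yields a = -3, b = -3, c = 5, d = 2.
So p(n) = -3n³ - 3n² + 5n + 2.
The constant term is 2.

2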